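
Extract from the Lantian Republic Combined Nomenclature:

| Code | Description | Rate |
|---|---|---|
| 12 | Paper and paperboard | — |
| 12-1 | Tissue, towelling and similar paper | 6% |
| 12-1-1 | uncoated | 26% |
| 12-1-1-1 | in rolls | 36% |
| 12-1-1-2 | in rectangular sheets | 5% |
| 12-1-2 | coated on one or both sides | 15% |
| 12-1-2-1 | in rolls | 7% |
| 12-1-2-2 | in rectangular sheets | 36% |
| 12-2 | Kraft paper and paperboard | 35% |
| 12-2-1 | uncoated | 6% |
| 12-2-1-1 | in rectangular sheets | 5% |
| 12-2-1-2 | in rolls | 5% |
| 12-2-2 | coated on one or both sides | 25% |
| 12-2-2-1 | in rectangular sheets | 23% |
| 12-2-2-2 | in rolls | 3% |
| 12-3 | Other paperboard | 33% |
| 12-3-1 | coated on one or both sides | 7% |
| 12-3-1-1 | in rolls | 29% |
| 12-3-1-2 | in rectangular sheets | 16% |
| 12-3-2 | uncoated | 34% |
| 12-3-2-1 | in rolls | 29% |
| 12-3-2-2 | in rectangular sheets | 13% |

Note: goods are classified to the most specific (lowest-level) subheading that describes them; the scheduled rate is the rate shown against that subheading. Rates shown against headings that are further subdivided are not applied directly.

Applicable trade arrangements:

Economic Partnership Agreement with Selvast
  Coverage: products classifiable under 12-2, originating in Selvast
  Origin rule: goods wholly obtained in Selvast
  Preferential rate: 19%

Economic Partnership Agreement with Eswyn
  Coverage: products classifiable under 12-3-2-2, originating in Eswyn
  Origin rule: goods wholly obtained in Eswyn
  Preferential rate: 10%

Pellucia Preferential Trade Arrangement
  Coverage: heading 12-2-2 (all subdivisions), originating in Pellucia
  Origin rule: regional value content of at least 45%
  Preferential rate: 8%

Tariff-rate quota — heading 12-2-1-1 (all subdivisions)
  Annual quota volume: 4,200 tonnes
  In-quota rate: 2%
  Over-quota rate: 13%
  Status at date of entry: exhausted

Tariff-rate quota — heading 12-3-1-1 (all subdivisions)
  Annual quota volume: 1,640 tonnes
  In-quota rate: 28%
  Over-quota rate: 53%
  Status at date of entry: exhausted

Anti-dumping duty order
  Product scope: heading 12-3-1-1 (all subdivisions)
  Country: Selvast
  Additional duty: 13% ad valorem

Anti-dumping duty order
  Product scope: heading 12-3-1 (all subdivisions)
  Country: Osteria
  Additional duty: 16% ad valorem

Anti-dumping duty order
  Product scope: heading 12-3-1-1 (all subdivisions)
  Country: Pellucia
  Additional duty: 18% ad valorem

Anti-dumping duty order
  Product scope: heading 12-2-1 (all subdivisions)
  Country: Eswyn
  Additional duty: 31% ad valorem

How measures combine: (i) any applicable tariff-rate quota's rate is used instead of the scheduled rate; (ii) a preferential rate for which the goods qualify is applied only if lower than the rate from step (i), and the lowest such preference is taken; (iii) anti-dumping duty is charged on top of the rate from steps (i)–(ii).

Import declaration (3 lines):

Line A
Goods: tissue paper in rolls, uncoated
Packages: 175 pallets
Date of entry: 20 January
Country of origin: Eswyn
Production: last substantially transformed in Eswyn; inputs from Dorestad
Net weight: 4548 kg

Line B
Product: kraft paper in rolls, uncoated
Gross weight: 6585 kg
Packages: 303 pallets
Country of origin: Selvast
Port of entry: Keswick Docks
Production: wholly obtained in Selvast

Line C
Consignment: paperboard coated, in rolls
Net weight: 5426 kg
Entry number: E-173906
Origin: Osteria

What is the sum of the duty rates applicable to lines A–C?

Line A: tissue paper → 12-1; uncoated → 12-1-1; in rolls → 12-1-1-1. Scheduled 36%. Eswyn agreement on 12-3-2-2: 12-1-1-1 not covered. → 36%.
Line B: kraft paper → 12-2; uncoated → 12-2-1; in rolls → 12-2-1-2. Scheduled 5%. Selvast agreement on 12-2: wholly obtained → 19% available; preference 19% not lower than 5% → no reduction. → 5%.
Line C: paperboard → 12-3; coated → 12-3-1; in rolls → 12-3-1-1. Scheduled 29%. quota on 12-3-1-1 exhausted → over-quota 53%; anti-dumping (Osteria, 12-3-1): +16%; total 53% + 16% = 69%. → 69%.
Sum: 36% + 5% + 69% = 110%.

110%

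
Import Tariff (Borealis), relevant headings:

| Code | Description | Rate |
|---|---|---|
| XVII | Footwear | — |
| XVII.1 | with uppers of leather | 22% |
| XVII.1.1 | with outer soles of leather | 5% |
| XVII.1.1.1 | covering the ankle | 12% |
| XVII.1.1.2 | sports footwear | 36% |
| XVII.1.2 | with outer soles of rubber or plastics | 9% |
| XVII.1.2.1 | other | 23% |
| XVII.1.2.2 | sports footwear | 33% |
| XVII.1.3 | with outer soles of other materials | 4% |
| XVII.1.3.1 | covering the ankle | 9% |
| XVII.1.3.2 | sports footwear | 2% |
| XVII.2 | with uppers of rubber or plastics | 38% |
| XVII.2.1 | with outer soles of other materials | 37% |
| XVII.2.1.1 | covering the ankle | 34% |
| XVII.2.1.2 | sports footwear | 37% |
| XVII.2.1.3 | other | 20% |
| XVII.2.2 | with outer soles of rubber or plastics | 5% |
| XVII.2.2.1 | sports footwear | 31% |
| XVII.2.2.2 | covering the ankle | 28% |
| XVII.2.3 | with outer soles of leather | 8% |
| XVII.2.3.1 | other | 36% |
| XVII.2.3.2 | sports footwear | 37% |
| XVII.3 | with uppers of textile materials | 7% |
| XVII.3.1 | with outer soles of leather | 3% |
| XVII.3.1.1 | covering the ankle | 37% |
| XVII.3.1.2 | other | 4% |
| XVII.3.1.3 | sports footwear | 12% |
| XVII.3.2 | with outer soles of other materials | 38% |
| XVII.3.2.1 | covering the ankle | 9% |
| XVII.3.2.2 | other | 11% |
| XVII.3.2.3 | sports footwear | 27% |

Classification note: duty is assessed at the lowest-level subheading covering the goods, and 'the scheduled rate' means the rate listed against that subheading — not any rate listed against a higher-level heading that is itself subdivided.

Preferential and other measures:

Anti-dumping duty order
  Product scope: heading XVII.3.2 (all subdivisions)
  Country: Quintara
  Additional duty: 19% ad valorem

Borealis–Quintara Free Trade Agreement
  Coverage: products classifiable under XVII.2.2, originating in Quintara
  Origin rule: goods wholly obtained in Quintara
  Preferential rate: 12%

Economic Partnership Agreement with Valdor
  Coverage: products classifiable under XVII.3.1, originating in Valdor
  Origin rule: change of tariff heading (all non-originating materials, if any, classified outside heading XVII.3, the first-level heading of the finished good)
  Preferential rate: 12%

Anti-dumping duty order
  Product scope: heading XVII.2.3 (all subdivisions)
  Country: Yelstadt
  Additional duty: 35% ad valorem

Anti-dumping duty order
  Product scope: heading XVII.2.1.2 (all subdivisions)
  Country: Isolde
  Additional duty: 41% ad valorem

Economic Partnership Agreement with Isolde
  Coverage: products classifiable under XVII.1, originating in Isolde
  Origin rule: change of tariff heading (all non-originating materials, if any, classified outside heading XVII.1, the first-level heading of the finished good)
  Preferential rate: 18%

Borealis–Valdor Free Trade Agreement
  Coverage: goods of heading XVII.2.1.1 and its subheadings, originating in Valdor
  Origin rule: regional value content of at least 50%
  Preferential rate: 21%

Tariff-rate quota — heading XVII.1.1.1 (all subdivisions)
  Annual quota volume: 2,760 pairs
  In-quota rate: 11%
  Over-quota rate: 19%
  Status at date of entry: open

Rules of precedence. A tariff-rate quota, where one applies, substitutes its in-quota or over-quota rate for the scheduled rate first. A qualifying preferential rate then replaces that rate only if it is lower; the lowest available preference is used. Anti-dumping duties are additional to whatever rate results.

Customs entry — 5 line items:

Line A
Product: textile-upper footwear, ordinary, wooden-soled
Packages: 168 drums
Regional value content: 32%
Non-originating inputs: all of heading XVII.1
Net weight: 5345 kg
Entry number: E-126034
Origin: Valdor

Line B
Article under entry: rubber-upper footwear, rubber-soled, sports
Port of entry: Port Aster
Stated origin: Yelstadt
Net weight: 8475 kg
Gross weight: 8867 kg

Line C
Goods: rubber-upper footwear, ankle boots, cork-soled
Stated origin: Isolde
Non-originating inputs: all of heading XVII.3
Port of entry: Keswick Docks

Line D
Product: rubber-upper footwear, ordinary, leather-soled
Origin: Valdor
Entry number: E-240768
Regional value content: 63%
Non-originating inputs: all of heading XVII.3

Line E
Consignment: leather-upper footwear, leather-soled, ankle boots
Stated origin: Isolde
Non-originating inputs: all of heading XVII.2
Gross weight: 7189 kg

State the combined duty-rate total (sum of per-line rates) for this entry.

Line A: textile-upper → XVII.3; wooden-soled → XVII.3.2; ordinary → XVII.3.2.2. Scheduled 11%. Valdor agreement on XVII.3.1: XVII.3.2.2 not covered; Valdor agreement on XVII.2.1.1: XVII.3.2.2 not covered. → 11%.
Line B: rubber-upper → XVII.2; rubber-soled → XVII.2.2; sports → XVII.2.2.1. Scheduled 31%. No special measure applies. → 31%.
Line C: rubber-upper → XVII.2; cork-soled → XVII.2.1; ankle boots → XVII.2.1.1. Scheduled 34%. Isolde agreement on XVII.1: XVII.2.1.1 not covered. → 34%.
Line D: rubber-upper → XVII.2; leather-soled → XVII.2.3; ordinary → XVII.2.3.1. Scheduled 36%. Valdor agreement on XVII.3.1: XVII.2.3.1 not covered; Valdor agreement on XVII.2.1.1: XVII.2.3.1 not covered. → 36%.
Line E: leather-upper → XVII.1; leather-soled → XVII.1.1; ankle boots → XVII.1.1.1. Scheduled 12%. quota on XVII.1.1.1 open → in-quota 11%; Isolde agreement on XVII.1: CTH met → 18% available; preference 18% not lower than 11% → no reduction. → 11%.
Sum: 11% + 31% + 34% + 36% + 11% = 123%.

123%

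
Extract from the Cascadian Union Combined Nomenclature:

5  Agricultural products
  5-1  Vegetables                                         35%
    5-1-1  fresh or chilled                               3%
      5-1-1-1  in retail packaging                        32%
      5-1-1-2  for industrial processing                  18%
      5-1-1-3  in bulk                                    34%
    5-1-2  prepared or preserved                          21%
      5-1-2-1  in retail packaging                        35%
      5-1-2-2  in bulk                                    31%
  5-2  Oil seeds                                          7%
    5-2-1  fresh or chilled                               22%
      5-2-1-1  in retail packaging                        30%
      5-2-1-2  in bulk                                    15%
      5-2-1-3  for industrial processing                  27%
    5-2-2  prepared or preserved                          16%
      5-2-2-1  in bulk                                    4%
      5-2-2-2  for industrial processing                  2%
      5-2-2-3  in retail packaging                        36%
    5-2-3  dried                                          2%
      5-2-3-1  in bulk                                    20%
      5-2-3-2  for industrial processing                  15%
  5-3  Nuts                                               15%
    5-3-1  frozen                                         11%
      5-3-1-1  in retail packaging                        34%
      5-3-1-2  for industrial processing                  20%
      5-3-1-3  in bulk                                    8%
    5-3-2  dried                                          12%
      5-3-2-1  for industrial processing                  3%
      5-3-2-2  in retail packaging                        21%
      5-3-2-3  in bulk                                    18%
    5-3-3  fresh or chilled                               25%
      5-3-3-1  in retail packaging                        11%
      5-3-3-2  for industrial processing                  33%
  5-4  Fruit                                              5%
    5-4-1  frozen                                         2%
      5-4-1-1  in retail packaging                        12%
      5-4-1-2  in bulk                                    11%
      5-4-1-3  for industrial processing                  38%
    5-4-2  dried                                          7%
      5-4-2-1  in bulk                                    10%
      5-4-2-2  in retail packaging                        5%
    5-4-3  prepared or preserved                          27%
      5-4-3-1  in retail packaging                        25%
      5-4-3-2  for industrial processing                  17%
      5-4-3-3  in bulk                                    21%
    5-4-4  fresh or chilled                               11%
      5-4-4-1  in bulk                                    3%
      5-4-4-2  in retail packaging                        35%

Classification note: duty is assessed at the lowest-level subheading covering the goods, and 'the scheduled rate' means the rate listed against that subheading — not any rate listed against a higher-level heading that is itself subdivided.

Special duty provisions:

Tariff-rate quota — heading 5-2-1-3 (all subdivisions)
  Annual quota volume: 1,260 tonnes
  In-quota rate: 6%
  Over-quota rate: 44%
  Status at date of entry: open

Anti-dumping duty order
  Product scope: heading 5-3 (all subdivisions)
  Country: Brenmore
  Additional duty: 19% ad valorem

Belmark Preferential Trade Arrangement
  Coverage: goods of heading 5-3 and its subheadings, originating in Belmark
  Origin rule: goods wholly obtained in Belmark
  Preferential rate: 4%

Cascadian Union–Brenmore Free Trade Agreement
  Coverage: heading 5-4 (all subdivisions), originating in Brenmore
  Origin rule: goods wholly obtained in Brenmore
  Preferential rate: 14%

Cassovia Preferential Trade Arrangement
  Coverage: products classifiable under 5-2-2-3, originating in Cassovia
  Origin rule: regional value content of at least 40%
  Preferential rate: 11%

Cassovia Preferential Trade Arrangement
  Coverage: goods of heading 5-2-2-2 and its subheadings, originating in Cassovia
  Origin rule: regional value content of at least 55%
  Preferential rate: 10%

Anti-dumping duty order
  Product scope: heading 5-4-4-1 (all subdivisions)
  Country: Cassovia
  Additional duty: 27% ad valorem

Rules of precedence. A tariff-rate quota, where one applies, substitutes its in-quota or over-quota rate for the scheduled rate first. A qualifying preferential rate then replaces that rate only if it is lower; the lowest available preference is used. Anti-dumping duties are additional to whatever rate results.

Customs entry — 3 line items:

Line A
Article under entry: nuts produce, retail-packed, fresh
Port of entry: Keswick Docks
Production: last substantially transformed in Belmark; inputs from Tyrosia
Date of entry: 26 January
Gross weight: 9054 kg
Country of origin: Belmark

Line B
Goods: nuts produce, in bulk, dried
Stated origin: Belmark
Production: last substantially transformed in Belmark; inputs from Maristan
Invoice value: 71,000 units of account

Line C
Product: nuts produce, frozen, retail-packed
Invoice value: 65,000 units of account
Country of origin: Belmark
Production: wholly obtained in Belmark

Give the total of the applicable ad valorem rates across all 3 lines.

Line A: nuts → 5-3; fresh → 5-3-3; retail-packed → 5-3-3-1. Scheduled 11%. Belmark agreement on 5-3: not wholly obtained. → 11%.
Line B: nuts → 5-3; dried → 5-3-2; in bulk → 5-3-2-3. Scheduled 18%. Belmark agreement on 5-3: not wholly obtained. → 18%.
Line C: nuts → 5-3; frozen → 5-3-1; retail-packed → 5-3-1-1. Scheduled 34%. Belmark agreement on 5-3: wholly obtained → 4% available; preferential 4%. → 4%.
Sum: 11% + 18% + 4% = 33%.

33%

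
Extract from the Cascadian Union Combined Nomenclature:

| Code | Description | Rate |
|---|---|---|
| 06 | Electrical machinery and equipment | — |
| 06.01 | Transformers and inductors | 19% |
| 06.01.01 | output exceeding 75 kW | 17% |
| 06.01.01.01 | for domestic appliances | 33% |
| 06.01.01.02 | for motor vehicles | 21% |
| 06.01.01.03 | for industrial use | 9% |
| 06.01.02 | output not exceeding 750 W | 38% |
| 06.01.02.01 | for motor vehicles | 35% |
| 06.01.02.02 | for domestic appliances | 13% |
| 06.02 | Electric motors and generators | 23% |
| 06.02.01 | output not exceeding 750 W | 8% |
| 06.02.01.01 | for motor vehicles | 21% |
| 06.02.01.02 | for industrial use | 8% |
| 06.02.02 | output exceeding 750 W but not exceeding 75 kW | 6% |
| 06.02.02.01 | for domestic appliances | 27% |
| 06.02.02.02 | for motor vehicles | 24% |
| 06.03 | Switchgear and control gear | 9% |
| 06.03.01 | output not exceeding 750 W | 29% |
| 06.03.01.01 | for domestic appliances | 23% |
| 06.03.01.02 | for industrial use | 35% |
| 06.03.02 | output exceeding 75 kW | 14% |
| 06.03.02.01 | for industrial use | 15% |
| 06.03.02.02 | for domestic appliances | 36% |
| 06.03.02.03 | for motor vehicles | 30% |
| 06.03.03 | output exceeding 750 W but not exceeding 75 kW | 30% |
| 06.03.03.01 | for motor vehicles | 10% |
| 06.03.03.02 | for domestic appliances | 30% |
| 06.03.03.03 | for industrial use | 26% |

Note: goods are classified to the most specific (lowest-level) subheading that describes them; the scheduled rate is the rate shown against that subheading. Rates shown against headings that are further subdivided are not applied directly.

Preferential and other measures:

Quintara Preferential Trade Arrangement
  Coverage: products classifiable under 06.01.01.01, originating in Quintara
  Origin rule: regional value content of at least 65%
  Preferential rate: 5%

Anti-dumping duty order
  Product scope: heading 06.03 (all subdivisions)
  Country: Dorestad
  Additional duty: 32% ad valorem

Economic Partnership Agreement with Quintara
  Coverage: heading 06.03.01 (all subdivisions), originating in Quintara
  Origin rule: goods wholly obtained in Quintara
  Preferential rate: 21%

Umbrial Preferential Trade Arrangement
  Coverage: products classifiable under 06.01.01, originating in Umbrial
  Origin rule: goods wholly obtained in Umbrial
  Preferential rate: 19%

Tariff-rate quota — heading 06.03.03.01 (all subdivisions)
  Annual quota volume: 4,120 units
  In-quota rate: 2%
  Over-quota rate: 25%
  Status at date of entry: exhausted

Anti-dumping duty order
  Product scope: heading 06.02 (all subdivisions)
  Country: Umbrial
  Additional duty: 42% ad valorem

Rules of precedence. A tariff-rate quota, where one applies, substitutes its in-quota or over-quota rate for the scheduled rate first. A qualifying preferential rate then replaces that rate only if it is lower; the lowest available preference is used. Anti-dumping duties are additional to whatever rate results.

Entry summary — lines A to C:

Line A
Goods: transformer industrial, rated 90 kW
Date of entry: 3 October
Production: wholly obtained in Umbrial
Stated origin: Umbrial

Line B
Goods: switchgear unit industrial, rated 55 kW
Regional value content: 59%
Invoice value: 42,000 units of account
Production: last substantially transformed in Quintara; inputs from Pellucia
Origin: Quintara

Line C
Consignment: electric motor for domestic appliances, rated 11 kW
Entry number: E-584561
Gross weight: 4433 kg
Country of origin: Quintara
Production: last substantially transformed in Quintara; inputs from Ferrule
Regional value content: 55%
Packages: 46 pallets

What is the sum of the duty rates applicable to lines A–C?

Line A: transformer → 06.01; rated 90 kW → 06.01.01; industrial → 06.01.01.03. Scheduled 9%. Umbrial agreement on 06.01.01: wholly obtained → 19% available; preference 19% not lower than 9% → no reduction. → 9%.
Line B: switchgear unit → 06.03; rated 55 kW → 06.03.03; industrial → 06.03.03.03. Scheduled 26%. Quintara agreement on 06.01.01.01: 06.03.03.03 not covered; Quintara agreement on 06.03.01: 06.03.03.03 not covered. → 26%.
Line C: electric motor → 06.02; rated 11 kW → 06.02.02; for domestic appliances → 06.02.02.01. Scheduled 27%. Quintara agreement on 06.01.01.01: 06.02.02.01 not covered; Quintara agreement on 06.03.01: 06.02.02.01 not covered. → 27%.
Sum: 9% + 26% + 27% = 62%.

62%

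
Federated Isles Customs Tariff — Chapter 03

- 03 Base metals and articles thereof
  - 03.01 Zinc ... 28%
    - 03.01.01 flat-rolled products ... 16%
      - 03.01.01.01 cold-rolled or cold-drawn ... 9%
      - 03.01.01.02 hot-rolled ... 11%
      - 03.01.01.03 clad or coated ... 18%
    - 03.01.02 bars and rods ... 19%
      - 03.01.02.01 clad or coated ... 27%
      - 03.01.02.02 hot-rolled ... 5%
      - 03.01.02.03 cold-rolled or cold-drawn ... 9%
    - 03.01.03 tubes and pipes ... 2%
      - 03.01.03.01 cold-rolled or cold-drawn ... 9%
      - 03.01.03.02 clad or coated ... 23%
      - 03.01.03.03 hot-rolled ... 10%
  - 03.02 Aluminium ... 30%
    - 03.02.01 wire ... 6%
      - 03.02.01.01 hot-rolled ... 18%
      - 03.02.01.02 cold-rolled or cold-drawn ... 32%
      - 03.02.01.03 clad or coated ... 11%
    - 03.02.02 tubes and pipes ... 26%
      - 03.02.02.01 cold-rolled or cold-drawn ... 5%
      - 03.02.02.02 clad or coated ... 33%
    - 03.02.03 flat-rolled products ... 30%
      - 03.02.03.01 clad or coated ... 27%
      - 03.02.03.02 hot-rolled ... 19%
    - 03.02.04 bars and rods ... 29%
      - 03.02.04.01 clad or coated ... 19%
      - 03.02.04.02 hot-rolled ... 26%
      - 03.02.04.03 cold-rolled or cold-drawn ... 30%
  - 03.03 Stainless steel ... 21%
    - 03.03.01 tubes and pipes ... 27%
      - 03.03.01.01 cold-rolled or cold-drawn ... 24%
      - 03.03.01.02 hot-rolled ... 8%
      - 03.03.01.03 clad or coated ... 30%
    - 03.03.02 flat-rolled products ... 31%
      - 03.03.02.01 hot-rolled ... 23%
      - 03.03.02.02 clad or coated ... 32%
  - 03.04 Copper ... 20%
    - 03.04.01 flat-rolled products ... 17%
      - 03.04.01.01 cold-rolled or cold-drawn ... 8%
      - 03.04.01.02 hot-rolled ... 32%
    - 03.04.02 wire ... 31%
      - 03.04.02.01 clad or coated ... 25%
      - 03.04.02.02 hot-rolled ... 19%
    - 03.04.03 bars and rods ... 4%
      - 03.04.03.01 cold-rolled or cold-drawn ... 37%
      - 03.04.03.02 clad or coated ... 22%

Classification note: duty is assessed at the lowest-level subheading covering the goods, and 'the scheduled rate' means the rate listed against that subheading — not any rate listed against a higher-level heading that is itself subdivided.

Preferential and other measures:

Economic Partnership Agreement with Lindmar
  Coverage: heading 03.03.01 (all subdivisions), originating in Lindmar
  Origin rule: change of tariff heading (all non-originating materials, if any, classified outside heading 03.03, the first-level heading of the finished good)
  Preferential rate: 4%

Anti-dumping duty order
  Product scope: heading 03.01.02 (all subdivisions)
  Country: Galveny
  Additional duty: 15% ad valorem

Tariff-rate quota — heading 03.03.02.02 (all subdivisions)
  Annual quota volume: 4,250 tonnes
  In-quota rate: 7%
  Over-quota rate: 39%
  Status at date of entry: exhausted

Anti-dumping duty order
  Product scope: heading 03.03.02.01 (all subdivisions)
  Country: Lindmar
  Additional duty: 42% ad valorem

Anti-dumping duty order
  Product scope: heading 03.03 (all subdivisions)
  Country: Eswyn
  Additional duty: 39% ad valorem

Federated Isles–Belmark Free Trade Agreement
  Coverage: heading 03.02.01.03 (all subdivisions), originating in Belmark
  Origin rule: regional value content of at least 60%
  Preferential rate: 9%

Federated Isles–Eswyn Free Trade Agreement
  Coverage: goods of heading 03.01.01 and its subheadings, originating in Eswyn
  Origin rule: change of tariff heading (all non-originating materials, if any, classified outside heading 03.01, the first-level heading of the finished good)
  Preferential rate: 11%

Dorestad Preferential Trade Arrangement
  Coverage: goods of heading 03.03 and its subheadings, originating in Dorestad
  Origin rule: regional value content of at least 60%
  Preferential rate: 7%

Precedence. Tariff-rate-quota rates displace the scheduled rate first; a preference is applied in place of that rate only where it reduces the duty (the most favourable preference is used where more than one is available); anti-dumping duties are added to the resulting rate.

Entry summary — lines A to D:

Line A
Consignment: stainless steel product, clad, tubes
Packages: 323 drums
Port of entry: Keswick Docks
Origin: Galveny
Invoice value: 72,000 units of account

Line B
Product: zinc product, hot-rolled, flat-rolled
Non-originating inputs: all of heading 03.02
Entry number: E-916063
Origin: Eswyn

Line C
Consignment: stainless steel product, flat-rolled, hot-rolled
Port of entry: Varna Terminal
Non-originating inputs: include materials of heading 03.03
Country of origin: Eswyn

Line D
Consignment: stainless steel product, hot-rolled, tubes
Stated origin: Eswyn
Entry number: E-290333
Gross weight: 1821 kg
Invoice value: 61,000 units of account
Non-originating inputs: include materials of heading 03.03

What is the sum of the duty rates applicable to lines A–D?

Line A: stainless steel → 03.03; tubes → 03.03.01; clad → 03.03.01.03. Scheduled 30%. No special measure applies. → 30%.
Line B: zinc → 03.01; flat-rolled → 03.01.01; hot-rolled → 03.01.01.02. Scheduled 11%. Eswyn agreement on 03.01.01: CTH met → 11% available; preference 11% not lower than 11% → no reduction. → 11%.
Line C: stainless steel → 03.03; flat-rolled → 03.03.02; hot-rolled → 03.03.02.01. Scheduled 23%. Eswyn agreement on 03.01.01: 03.03.02.01 not covered; anti-dumping (Eswyn, 03.03): +39%; total 23% + 39% = 62%. → 62%.
Line D: stainless steel → 03.03; tubes → 03.03.01; hot-rolled → 03.03.01.02. Scheduled 8%. Eswyn agreement on 03.01.01: 03.03.01.02 not covered; anti-dumping (Eswyn, 03.03): +39%; total 8% + 39% = 47%. → 47%.
Sum: 30% + 11% + 62% + 47% = 150%.

150%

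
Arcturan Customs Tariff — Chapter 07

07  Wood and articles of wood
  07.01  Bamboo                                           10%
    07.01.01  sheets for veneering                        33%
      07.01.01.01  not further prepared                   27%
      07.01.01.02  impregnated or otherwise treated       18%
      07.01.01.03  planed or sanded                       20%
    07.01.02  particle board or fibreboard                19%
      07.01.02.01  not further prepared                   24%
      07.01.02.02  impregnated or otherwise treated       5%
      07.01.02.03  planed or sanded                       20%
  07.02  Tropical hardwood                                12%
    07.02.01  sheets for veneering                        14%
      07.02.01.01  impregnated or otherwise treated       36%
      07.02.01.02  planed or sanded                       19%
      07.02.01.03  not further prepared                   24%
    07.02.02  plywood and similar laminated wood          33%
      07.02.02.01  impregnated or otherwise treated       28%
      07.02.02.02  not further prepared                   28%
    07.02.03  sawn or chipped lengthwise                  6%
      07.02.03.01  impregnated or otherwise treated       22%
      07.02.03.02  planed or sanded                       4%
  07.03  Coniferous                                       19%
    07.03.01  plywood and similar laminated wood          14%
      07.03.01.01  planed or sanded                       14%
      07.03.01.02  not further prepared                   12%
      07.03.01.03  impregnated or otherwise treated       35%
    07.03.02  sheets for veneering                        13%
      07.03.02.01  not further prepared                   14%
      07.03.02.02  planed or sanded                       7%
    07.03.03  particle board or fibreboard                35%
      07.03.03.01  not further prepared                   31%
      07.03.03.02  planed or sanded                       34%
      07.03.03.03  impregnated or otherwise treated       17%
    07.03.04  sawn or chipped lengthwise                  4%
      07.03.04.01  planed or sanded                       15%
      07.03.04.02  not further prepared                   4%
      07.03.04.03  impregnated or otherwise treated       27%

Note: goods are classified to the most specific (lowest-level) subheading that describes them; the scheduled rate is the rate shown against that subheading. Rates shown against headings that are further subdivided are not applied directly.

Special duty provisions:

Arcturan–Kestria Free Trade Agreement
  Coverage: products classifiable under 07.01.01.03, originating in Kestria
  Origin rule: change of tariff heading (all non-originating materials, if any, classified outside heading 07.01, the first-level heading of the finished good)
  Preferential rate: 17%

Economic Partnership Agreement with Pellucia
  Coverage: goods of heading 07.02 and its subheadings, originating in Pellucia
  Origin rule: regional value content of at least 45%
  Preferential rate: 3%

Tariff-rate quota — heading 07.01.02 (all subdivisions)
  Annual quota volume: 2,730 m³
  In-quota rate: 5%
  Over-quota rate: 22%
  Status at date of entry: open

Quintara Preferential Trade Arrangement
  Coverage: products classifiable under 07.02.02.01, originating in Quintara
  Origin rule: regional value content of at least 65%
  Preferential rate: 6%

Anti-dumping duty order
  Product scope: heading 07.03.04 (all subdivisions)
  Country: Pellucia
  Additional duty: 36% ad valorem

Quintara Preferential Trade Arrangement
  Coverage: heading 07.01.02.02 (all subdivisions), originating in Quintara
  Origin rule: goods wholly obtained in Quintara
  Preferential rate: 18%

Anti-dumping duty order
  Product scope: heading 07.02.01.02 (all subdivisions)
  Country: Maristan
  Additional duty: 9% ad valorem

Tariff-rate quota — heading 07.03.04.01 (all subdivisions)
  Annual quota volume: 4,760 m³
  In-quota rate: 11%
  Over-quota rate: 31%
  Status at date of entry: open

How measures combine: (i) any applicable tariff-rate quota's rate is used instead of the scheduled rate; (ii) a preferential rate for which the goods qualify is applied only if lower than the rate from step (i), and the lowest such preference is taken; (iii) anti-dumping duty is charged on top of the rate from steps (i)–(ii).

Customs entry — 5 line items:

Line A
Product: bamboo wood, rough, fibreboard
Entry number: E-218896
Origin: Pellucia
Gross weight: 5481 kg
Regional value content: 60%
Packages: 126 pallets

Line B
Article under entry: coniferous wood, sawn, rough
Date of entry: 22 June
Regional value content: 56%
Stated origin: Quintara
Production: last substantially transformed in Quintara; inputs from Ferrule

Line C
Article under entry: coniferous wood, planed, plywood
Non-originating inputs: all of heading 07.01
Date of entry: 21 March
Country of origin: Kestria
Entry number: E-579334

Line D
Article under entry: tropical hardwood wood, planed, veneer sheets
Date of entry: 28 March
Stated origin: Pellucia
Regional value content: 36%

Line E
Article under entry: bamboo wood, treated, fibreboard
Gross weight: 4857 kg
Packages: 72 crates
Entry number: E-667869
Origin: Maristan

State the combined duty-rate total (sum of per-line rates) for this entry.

47%

Line A: bamboo → 07.01; fibreboard → 07.01.02; rough → 07.01.02.01. Scheduled 24%. quota on 07.01.02 open → in-quota 5%; Pellucia agreement on 07.02: 07.01.02.01 not covered. → 5%.
Line B: coniferous → 07.03; sawn → 07.03.04; rough → 07.03.04.02. Scheduled 4%. Quintara agreement on 07.02.02.01: 07.03.04.02 not covered; Quintara agreement on 07.01.02.02: 07.03.04.02 not covered. → 4%.
Line C: coniferous → 07.03; plywood → 07.03.01; planed → 07.03.01.01. Scheduled 14%. Kestria agreement on 07.01.01.03: 07.03.01.01 not covered. → 14%.
Line D: tropical hardwood → 07.02; veneer sheets → 07.02.01; planed → 07.02.01.02. Scheduled 19%. Pellucia agreement on 07.02: RVC < 45%. → 19%.
Line E: bamboo → 07.01; fibreboard → 07.01.02; treated → 07.01.02.02. Scheduled 5%. quota on 07.01.02 open → in-quota 5%. → 5%.
Sum: 5% + 4% + 14% + 19% + 5% = 47%.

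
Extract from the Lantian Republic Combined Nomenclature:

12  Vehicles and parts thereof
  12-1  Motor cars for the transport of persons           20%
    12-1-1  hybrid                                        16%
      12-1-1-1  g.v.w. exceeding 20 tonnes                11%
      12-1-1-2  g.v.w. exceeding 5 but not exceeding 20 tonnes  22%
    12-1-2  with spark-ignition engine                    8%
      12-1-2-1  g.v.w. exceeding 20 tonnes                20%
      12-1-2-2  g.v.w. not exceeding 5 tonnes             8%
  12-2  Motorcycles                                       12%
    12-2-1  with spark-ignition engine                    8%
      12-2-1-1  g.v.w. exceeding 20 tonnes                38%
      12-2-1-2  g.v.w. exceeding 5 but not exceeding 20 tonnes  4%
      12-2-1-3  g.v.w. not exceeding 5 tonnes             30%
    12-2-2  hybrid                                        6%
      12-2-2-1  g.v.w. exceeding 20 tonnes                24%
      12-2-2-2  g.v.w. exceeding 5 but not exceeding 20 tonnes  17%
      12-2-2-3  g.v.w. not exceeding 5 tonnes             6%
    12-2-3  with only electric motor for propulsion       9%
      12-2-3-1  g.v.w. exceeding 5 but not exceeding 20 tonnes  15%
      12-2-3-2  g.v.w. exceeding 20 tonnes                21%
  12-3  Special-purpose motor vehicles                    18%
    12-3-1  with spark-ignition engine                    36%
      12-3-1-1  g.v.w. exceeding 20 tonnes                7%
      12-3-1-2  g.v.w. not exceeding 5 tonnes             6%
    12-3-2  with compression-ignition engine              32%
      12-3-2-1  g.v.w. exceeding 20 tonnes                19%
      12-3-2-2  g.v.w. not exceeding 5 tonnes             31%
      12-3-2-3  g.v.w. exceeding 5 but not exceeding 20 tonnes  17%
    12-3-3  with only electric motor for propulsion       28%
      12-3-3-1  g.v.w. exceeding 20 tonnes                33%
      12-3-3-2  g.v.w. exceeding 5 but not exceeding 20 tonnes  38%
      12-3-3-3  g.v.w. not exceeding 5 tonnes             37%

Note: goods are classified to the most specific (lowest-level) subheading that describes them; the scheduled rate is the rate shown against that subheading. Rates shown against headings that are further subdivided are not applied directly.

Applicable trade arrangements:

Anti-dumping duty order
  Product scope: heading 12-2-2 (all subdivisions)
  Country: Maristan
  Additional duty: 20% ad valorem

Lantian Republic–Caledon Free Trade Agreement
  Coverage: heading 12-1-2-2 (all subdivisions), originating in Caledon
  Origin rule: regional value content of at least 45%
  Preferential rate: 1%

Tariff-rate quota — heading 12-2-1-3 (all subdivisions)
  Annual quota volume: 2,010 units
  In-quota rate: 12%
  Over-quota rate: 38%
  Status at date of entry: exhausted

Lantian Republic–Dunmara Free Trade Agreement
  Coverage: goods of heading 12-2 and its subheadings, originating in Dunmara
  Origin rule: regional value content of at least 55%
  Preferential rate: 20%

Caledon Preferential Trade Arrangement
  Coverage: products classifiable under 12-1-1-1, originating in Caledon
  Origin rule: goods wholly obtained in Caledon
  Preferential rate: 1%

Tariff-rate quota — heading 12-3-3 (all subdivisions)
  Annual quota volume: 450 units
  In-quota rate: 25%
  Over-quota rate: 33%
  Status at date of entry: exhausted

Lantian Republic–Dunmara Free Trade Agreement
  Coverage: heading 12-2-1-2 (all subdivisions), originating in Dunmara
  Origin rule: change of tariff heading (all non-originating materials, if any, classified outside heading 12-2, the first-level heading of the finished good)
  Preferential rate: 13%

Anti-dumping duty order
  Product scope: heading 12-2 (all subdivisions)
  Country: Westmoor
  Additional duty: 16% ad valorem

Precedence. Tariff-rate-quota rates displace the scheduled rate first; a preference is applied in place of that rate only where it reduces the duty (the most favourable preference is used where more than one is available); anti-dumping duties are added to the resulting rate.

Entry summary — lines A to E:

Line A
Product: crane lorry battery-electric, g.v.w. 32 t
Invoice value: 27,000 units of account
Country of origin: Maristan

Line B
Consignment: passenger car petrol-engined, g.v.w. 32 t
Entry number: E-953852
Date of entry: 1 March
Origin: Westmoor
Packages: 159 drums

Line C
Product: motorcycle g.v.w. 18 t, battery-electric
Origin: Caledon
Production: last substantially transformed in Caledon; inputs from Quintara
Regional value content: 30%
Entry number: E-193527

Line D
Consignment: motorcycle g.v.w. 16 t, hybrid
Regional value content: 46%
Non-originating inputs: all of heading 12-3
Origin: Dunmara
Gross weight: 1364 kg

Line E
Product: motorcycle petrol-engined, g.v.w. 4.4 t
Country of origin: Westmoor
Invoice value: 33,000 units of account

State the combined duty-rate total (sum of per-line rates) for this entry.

Line A: crane lorry → 12-3; battery-electric → 12-3-3; g.v.w. 32 t → 12-3-3-1. Scheduled 33%. quota on 12-3-3 exhausted → over-quota 33%. → 33%.
Line B: passenger car → 12-1; petrol-engined → 12-1-2; g.v.w. 32 t → 12-1-2-1. Scheduled 20%. No special measure applies. → 20%.
Line C: motorcycle → 12-2; battery-electric → 12-2-3; g.v.w. 18 t → 12-2-3-1. Scheduled 15%. Caledon agreement on 12-1-2-2: 12-2-3-1 not covered; Caledon agreement on 12-1-1-1: 12-2-3-1 not covered. → 15%.
Line D: motorcycle → 12-2; hybrid → 12-2-2; g.v.w. 16 t → 12-2-2-2. Scheduled 17%. Dunmara agreement on 12-2: RVC < 55%; Dunmara agreement on 12-2-1-2: 12-2-2-2 not covered. → 17%.
Line E: motorcycle → 12-2; petrol-engined → 12-2-1; g.v.w. 4.4 t → 12-2-1-3. Scheduled 30%. quota on 12-2-1-3 exhausted → over-quota 38%; anti-dumping (Westmoor, 12-2): +16%; total 38% + 16% = 54%. → 54%.
Sum: 33% + 20% + 15% + 17% + 54% = 139%.

139%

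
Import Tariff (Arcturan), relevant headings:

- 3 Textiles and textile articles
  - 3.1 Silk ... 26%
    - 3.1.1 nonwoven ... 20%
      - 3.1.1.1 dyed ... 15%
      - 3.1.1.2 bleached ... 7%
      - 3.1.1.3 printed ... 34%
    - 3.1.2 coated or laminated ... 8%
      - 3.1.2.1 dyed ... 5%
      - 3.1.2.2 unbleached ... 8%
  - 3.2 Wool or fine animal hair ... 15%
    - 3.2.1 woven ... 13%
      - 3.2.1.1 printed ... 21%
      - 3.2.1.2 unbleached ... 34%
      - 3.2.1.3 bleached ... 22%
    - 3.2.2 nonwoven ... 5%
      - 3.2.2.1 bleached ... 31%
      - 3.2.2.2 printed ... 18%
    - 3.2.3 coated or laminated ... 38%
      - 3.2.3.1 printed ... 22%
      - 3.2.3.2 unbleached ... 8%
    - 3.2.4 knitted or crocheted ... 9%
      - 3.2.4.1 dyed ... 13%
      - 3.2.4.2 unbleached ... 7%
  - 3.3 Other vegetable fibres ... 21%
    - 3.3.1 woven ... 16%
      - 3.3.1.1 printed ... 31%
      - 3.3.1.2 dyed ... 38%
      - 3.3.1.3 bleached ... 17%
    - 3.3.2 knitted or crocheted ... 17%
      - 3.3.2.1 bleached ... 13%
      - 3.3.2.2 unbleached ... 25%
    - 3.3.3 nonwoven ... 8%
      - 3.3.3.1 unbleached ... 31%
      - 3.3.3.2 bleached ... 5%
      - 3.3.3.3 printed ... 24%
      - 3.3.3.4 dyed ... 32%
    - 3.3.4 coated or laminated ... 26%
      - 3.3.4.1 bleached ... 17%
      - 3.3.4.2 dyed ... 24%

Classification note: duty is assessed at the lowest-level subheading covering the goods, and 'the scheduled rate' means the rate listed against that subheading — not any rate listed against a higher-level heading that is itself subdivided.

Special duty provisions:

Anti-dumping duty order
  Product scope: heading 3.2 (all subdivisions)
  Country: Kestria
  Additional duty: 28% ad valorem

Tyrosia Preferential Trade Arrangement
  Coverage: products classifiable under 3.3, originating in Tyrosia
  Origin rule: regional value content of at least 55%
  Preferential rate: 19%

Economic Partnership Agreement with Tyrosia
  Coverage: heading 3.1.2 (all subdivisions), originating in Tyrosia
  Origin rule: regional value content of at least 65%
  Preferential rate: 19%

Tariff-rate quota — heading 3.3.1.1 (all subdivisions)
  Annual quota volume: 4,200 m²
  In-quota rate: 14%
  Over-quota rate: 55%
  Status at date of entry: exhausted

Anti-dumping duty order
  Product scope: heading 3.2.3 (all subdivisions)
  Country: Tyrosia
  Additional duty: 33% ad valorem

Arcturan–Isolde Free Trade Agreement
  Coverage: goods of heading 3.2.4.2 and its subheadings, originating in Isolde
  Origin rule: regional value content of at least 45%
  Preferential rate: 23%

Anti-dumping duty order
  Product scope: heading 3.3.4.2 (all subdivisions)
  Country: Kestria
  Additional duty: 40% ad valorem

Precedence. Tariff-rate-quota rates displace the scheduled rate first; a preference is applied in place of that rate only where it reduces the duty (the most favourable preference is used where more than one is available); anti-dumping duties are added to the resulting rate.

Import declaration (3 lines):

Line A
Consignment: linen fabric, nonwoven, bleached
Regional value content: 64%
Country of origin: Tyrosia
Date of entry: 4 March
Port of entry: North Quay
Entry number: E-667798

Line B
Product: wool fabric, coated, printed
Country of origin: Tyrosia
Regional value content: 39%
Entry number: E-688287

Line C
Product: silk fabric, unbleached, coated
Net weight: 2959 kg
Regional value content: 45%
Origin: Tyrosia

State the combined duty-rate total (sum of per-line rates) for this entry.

68%

Line A: linen → 3.3; nonwoven → 3.3.3; bleached → 3.3.3.2. Scheduled 5%. Tyrosia agreement on 3.3: RVC ≥ 55% → 19% available; Tyrosia agreement on 3.1.2: 3.3.3.2 not covered; preference 19% not lower than 5% → no reduction. → 5%.
Line B: wool → 3.2; coated → 3.2.3; printed → 3.2.3.1. Scheduled 22%. Tyrosia agreement on 3.3: 3.2.3.1 not covered; Tyrosia agreement on 3.1.2: 3.2.3.1 not covered; anti-dumping (Tyrosia, 3.2.3): +33%; total 22% + 33% = 55%. → 55%.
Line C: silk → 3.1; coated → 3.1.2; unbleached → 3.1.2.2. Scheduled 8%. Tyrosia agreement on 3.3: 3.1.2.2 not covered; Tyrosia agreement on 3.1.2: RVC < 65%. → 8%.
Sum: 5% + 55% + 8% = 68%.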